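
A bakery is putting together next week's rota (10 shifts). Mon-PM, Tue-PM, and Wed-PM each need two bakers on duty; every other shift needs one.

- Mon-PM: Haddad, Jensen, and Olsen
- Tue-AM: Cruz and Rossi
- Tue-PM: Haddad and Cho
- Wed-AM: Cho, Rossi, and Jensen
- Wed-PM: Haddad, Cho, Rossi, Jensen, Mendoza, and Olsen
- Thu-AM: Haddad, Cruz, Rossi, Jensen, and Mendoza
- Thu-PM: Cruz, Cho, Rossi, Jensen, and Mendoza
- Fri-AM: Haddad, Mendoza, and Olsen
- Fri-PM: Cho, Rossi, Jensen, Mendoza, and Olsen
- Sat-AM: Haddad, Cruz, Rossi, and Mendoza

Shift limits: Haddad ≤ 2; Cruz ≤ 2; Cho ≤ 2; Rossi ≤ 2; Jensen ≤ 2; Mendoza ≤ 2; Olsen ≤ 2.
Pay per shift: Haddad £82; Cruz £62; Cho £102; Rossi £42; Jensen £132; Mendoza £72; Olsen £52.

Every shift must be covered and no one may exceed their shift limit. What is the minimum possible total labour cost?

£956

Tue-PM can only be covered by Haddad and Cho, so that assignment is forced.
Picking the cheapest available baker for each shift independently would cost £716, but that ignores the shift limits.
An optimal schedule: Mon-PM→Olsen+Haddad, Tue-AM→Rossi, Tue-PM→Haddad+Cho, Wed-AM→Rossi, Wed-PM→Cho+Jensen, Thu-AM→Cruz, Thu-PM→Mendoza, Fri-AM→Olsen, Fri-PM→Mendoza, Sat-AM→Cruz.
Total: 52 + 82 + 42 + 82 + 102 + 42 + 102 + 132 + 62 + 72 + 52 + 72 + 62 = £956.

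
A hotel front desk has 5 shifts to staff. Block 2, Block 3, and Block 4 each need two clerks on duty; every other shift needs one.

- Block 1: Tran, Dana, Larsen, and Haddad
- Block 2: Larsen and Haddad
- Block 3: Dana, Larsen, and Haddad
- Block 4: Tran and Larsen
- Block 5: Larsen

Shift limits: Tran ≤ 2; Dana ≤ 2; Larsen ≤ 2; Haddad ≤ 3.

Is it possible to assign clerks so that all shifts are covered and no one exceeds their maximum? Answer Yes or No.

No

Total capacity is 9 and 8 slots are needed, so capacity alone doesn't rule it out.
Shifts {Block 2, Block 4, Block 5} need 5 worker-slots in total, but the clerks available for any of those shifts (Tran, Larsen, and Haddad) can supply at most 4 among them. So no valid schedule exists.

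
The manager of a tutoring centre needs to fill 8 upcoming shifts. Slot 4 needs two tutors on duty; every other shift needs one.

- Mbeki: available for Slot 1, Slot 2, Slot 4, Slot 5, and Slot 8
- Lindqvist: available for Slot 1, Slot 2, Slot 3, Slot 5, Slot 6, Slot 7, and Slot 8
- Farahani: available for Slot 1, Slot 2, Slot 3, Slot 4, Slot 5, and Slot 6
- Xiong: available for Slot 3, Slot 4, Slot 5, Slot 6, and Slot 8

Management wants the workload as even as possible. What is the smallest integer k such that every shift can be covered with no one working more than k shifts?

3

With 4 tutors and 9 worker-slots to fill, someone must work at least ⌈9/4⌉ = 3 shifts, so k ≥ 3.
k = 3 works: Slot 1→Mbeki, Slot 2→Mbeki, Slot 3→Lindqvist, Slot 4→Mbeki+Farahani, Slot 5→Farahani, Slot 6→Lindqvist, Slot 7→Lindqvist, Slot 8→Xiong.
Loads: Mbeki 3, Lindqvist 3, Farahani 2, Xiong 1 — all ≤ 3.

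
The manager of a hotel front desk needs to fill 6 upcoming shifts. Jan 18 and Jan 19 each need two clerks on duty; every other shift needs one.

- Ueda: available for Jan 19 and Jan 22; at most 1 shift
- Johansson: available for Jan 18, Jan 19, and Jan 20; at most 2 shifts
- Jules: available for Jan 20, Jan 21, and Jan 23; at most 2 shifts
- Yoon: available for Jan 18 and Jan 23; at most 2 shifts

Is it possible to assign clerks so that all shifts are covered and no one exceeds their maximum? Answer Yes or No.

Shifts {Jan 19, Jan 22} need 3 worker-slots in total, but the clerks available for any of those shifts (Ueda and Johansson) can supply at most 2 among them. So no valid schedule exists.

No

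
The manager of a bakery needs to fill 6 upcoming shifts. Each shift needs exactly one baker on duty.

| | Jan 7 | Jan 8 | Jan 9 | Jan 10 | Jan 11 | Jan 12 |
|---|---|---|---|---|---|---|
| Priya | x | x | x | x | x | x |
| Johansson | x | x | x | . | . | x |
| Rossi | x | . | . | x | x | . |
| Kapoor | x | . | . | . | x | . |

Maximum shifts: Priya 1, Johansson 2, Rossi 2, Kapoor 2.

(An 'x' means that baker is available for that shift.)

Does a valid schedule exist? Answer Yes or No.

Yes

One valid schedule: Jan 7→Kapoor, Jan 8→Priya, Jan 9→Johansson, Jan 10→Rossi, Jan 11→Rossi, Jan 12→Johansson.
Loads: Priya 1/1, Johansson 2/2, Rossi 2/2, Kapoor 1/2 — all within limits.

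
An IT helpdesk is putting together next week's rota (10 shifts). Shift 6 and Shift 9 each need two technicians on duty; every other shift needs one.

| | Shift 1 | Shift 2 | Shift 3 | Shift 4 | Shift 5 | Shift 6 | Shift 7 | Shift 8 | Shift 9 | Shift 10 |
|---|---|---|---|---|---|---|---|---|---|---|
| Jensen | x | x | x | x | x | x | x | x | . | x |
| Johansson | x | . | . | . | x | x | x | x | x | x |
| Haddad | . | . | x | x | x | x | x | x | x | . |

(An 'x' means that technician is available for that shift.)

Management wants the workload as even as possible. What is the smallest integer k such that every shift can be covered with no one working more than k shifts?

With 3 technicians and 12 worker-slots to fill, someone must work at least ⌈12/3⌉ = 4 shifts, so k ≥ 4.
k = 4 works: Shift 1→Jensen, Shift 2→Jensen, Shift 3→Jensen, Shift 4→Jensen, Shift 5→Johansson, Shift 6→Johansson+Haddad, Shift 7→Haddad, Shift 8→Haddad, Shift 9→Johansson+Haddad, Shift 10→Johansson.
Loads: Jensen 4, Johansson 4, Haddad 4 — all ≤ 4.

4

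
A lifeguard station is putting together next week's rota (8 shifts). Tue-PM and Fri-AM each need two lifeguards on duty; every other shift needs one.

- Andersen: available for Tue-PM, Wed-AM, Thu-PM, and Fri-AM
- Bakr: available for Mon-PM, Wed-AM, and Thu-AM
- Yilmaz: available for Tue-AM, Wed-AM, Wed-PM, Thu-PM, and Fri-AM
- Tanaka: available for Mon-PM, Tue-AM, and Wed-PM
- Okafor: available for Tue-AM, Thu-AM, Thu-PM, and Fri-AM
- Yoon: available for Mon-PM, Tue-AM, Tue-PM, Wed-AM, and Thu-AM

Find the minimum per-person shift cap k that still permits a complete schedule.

2

With 6 lifeguards and 10 worker-slots to fill, someone must work at least ⌈10/6⌉ = 2 shifts, so k ≥ 2.
k = 2 works: Mon-PM→Bakr, Tue-AM→Tanaka, Tue-PM→Andersen+Yoon, Wed-AM→Yoon, Wed-PM→Yilmaz, Thu-AM→Bakr, Thu-PM→Andersen, Fri-AM→Yilmaz+Okafor.
Loads: Andersen 2, Bakr 2, Yilmaz 2, Tanaka 1, Okafor 1, Yoon 2 — all ≤ 2.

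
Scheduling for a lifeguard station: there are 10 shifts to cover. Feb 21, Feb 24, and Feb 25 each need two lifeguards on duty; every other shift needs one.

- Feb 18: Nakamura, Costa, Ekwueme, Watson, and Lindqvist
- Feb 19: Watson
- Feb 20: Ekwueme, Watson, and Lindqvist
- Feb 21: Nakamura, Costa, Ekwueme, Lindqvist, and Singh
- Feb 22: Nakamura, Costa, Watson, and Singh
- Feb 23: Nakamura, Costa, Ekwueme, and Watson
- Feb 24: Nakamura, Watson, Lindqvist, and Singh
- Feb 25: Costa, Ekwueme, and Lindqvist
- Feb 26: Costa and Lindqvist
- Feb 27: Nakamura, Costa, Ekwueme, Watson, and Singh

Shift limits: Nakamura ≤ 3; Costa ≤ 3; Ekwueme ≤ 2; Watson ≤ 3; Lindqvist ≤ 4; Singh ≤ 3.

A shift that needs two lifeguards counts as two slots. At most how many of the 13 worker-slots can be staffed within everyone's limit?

13

Total capacity across all lifeguards is 3+3+2+3+4+3 = 18, and 13 slots are needed, so at most 13 can be filled.
An assignment achieving 13: Feb 18→Costa, Feb 19→Watson, Feb 20→Ekwueme, Feb 21→Lindqvist+Singh, Feb 22→Nakamura, Feb 23→Nakamura, Feb 24→Nakamura+Watson, Feb 25→Costa+Ekwueme, Feb 26→Costa, Feb 27→Watson.
Loads: Nakamura 3/3, Costa 3/3, Ekwueme 2/2, Watson 3/3, Lindqvist 1/4, Singh 1/3.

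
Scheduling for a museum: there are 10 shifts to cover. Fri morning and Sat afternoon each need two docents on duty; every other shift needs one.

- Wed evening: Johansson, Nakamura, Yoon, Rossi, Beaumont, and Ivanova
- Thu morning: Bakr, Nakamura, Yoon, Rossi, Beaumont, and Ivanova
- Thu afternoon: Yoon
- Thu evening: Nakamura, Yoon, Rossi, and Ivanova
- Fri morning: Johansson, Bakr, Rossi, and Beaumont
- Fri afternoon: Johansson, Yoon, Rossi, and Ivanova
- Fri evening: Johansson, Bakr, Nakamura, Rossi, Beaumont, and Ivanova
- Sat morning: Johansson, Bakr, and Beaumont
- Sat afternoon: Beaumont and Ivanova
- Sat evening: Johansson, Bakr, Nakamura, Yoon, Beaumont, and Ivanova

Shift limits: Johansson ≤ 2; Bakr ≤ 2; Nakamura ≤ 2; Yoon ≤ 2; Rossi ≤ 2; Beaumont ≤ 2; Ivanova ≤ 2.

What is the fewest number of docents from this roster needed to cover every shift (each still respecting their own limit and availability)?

12 slots to fill and no one can take more than 2, so at least ⌈12/2⌉ = 6 docents are needed.
Johansson, Bakr, Nakamura, Yoon, Beaumont, and Ivanova alone can cover everything: Wed evening→Nakamura, Thu morning→Yoon, Thu afternoon→Yoon, Thu evening→Nakamura, Fri morning→Johansson+Bakr, Fri afternoon→Johansson, Fri evening→Beaumont, Sat morning→Bakr, Sat afternoon→Beaumont+Ivanova, Sat evening→Ivanova.

6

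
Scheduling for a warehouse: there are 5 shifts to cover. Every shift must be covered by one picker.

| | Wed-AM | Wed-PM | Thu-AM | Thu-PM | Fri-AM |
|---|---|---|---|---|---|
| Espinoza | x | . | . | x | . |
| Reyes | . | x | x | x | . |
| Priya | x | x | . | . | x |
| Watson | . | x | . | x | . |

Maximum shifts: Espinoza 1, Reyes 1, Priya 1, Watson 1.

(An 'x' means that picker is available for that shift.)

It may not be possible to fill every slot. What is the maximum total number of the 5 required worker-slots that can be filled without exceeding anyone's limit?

4

Total capacity across all pickers is 1+1+1+1 = 4, and 5 slots are needed, so at most 4 can be filled.
An assignment achieving 4: Wed-AM→Espinoza, Wed-PM→Watson, Thu-AM→Reyes, Fri-AM→Priya.
Loads: Espinoza 1/1, Reyes 1/1, Priya 1/1, Watson 1/1.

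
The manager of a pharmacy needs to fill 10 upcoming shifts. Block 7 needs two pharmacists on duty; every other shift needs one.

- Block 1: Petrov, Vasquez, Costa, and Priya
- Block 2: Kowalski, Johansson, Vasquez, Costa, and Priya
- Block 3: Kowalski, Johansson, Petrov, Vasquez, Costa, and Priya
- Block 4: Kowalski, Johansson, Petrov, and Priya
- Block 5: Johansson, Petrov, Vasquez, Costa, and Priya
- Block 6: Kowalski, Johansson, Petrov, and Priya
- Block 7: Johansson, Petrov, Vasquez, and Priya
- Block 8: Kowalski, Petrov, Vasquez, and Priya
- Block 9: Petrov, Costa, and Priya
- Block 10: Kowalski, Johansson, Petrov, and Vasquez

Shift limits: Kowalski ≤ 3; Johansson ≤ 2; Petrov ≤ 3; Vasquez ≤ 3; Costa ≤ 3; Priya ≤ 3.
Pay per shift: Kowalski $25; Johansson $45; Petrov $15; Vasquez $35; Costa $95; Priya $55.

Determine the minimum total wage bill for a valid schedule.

Picking the cheapest available pharmacist for each shift independently would cost $195, but that ignores the shift limits.
An optimal schedule: Block 1→Petrov, Block 2→Vasquez, Block 3→Johansson, Block 4→Petrov, Block 5→Vasquez, Block 6→Kowalski, Block 7→Vasquez+Johansson, Block 8→Kowalski, Block 9→Petrov, Block 10→Kowalski.
Total: 15 + 35 + 45 + 15 + 35 + 25 + 35 + 45 + 25 + 15 + 25 = $315.

$315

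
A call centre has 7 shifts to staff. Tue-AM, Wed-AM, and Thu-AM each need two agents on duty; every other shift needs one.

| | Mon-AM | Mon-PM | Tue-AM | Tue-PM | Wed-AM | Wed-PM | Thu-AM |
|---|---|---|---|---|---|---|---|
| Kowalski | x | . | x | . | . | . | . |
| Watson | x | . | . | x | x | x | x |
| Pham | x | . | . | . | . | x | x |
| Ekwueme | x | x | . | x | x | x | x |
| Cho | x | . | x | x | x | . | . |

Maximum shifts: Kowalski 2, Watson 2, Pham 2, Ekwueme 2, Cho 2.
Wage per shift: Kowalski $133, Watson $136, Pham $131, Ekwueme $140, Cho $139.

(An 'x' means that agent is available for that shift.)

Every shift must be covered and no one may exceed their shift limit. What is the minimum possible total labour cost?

Mon-PM can only be covered by Ekwueme, so that assignment is forced.
Tue-AM can only be covered by Kowalski and Cho, so that assignment is forced.
Picking the cheapest available agent for each shift independently would cost $1352, but that ignores the shift limits.
An optimal schedule: Mon-AM→Kowalski, Mon-PM→Ekwueme, Tue-AM→Kowalski+Cho, Tue-PM→Watson, Wed-AM→Watson+Cho, Wed-PM→Pham, Thu-AM→Pham+Ekwueme.
Total: 133 + 140 + 133 + 139 + 136 + 136 + 139 + 131 + 131 + 140 = $1358.

$1358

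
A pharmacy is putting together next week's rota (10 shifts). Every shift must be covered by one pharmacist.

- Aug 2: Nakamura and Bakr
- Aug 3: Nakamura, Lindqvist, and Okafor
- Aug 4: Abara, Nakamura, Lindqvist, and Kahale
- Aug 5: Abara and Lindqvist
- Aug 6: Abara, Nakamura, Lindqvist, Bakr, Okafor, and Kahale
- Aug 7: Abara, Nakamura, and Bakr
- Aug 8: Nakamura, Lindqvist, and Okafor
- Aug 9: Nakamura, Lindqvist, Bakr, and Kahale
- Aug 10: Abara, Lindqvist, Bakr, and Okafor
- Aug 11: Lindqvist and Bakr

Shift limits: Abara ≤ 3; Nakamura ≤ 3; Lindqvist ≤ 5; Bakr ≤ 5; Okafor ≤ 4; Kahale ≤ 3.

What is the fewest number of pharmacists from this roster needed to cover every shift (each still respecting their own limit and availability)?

10 slots to fill and no one can take more than 5, so at least ⌈10/5⌉ = 2 pharmacists are needed.
Lindqvist and Bakr alone can cover everything: Aug 2→Bakr, Aug 3→Lindqvist, Aug 4→Lindqvist, Aug 5→Lindqvist, Aug 6→Lindqvist, Aug 7→Bakr, Aug 8→Lindqvist, Aug 9→Bakr, Aug 10→Bakr, Aug 11→Bakr.

2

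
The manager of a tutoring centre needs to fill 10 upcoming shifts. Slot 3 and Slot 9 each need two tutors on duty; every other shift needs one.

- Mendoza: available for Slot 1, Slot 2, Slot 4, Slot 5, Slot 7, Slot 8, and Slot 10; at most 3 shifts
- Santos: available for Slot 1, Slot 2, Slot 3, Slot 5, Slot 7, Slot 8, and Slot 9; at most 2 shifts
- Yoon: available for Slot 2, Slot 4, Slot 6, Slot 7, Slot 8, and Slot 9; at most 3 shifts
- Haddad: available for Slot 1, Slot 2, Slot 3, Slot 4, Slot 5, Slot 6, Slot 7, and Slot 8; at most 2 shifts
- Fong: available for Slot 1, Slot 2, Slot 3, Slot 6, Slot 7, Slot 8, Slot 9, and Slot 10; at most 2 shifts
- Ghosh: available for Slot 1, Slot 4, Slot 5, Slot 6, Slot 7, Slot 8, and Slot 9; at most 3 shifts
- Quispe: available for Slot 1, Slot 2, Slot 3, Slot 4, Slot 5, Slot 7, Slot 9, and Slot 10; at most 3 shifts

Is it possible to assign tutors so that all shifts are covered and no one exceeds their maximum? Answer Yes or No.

Yes

One valid schedule: Slot 1→Santos, Slot 2→Santos, Slot 3→Haddad+Fong, Slot 4→Mendoza, Slot 5→Mendoza, Slot 6→Yoon, Slot 7→Yoon, Slot 8→Yoon, Slot 9→Fong+Ghosh, Slot 10→Mendoza.
Loads: Mendoza 3/3, Santos 2/2, Yoon 3/3, Haddad 1/2, Fong 2/2, Ghosh 1/3, Quispe 0/3 — all within limits.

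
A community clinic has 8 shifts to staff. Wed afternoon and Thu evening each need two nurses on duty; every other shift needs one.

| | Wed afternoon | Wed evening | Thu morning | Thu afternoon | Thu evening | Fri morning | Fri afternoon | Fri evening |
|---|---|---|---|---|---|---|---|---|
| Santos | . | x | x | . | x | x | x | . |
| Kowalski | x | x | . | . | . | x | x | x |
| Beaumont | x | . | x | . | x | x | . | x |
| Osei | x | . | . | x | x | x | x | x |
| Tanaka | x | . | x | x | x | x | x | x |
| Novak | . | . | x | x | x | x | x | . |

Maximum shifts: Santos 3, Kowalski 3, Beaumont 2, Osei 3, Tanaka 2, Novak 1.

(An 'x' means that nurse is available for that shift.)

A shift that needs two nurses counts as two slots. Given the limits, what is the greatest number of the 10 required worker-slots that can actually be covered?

Total capacity across all nurses is 3+3+2+3+2+1 = 14, and 10 slots are needed, so at most 10 can be filled.
An assignment achieving 10: Wed afternoon→Kowalski+Beaumont, Wed evening→Santos, Thu morning→Santos, Thu afternoon→Osei, Thu evening→Santos+Beaumont, Fri morning→Osei, Fri afternoon→Kowalski, Fri evening→Kowalski.
Loads: Santos 3/3, Kowalski 3/3, Beaumont 2/2, Osei 2/3, Tanaka 0/2, Novak 0/1.

10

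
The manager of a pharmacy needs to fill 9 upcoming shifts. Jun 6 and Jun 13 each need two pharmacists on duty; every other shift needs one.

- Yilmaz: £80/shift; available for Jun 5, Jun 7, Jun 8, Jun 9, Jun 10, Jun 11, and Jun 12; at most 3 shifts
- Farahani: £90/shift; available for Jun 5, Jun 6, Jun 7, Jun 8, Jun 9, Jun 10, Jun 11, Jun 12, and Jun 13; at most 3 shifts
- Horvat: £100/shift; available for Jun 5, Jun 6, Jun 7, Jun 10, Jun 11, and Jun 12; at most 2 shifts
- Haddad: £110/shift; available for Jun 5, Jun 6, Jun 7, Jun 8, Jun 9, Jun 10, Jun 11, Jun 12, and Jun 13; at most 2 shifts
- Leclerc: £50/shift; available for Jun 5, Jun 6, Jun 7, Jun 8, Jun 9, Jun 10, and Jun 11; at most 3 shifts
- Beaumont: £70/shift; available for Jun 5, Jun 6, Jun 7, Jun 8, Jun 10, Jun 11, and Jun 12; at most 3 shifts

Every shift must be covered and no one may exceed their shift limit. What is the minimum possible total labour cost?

Jun 13 can only be covered by Farahani and Haddad, so that assignment is forced.
Picking the cheapest available pharmacist for each shift independently would cost £690, but that ignores the shift limits.
An optimal schedule: Jun 5→Beaumont, Jun 6→Leclerc+Beaumont, Jun 7→Yilmaz, Jun 8→Leclerc, Jun 9→Leclerc, Jun 10→Yilmaz, Jun 11→Yilmaz, Jun 12→Beaumont, Jun 13→Farahani+Haddad.
Total: 70 + 50 + 70 + 80 + 50 + 50 + 80 + 80 + 70 + 90 + 110 = £800.

£800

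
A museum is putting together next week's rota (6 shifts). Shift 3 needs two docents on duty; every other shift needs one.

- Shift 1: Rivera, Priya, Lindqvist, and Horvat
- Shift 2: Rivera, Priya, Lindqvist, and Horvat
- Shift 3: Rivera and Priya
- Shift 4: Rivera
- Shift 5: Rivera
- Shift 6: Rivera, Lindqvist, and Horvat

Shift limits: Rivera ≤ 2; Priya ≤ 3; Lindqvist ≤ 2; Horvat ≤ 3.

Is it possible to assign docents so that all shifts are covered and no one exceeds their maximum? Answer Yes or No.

Total capacity is 10 and 7 slots are needed, so capacity alone doesn't rule it out.
Shifts {Shift 3, Shift 4, Shift 5} need 4 worker-slots in total, but the docents available for any of those shifts (Rivera and Priya) can supply at most 3 among them. So no valid schedule exists.

No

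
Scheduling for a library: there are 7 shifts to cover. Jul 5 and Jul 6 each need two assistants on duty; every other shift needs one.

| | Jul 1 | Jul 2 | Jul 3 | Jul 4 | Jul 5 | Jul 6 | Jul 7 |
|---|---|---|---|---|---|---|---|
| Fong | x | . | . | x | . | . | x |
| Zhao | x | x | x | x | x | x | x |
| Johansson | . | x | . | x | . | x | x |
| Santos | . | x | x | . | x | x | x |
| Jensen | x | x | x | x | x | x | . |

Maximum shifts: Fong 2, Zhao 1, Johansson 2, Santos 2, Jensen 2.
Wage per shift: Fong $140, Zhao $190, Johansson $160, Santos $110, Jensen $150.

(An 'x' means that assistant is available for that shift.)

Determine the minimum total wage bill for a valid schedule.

$1310

Picking the cheapest available assistant for each shift independently would cost $1130, but that ignores the shift limits.
An optimal schedule: Jul 1→Fong, Jul 2→Johansson, Jul 3→Zhao, Jul 4→Fong, Jul 5→Santos+Jensen, Jul 6→Santos+Jensen, Jul 7→Johansson.
Total: 140 + 160 + 190 + 140 + 110 + 150 + 110 + 150 + 160 = $1310.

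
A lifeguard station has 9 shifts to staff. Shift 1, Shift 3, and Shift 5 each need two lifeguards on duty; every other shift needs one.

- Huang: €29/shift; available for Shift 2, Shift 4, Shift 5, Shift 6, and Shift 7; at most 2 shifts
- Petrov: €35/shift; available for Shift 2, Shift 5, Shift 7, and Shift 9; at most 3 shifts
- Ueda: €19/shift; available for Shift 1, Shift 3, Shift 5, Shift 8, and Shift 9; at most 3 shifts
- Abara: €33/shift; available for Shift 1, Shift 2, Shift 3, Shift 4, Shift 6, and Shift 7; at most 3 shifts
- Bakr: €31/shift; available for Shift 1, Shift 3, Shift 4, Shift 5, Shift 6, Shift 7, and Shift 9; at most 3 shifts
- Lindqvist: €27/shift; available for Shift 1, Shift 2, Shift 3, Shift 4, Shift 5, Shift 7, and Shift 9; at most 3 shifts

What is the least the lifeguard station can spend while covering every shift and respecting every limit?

Shift 8 can only be covered by Ueda, so that assignment is forced.
Picking the cheapest available lifeguard for each shift independently would cost €286, but that ignores the shift limits.
An optimal schedule: Shift 1→Ueda+Bakr, Shift 2→Lindqvist, Shift 3→Bakr+Abara, Shift 4→Lindqvist, Shift 5→Huang+Bakr, Shift 6→Huang, Shift 7→Lindqvist, Shift 8→Ueda, Shift 9→Ueda.
Total: 19 + 31 + 27 + 31 + 33 + 27 + 29 + 31 + 29 + 27 + 19 + 19 = €322.

€322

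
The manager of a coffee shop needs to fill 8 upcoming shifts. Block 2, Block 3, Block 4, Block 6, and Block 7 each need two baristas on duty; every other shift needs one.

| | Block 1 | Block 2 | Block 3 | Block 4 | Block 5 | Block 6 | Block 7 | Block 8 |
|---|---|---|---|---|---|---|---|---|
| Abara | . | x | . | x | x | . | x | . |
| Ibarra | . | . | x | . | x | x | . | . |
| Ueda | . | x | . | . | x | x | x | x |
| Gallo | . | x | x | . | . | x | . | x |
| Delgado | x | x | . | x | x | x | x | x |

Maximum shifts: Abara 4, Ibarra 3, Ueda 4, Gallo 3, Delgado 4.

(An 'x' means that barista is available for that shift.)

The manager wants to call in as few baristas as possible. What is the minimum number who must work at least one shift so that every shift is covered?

4

13 slots to fill and no one can take more than 4, so at least ⌈13/4⌉ = 4 baristas are needed.
Abara, Ibarra, Gallo, and Delgado alone can cover everything: Block 1→Delgado, Block 2→Abara+Gallo, Block 3→Ibarra+Gallo, Block 4→Abara+Delgado, Block 5→Abara, Block 6→Ibarra+Delgado, Block 7→Abara+Delgado, Block 8→Gallo.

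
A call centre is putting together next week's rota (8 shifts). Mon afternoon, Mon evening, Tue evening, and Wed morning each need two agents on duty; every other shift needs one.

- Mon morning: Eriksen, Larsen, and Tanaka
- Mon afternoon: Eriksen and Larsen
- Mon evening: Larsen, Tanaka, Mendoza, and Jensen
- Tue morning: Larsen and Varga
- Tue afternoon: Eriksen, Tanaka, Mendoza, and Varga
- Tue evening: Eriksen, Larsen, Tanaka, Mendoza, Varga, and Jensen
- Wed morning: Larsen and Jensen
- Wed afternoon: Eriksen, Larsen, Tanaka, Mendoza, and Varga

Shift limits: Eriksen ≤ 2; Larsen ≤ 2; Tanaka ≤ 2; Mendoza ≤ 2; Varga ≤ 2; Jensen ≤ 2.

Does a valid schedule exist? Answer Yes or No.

Yes

Mon afternoon can only be covered by Eriksen and Larsen, so that assignment is forced.
Wed morning can only be covered by Larsen and Jensen, so that assignment is forced.
One valid schedule: Mon morning→Eriksen, Mon afternoon→Eriksen+Larsen, Mon evening→Mendoza+Jensen, Tue morning→Varga, Tue afternoon→Tanaka, Tue evening→Mendoza+Varga, Wed morning→Larsen+Jensen, Wed afternoon→Tanaka.
Loads: Eriksen 2/2, Larsen 2/2, Tanaka 2/2, Mendoza 2/2, Varga 2/2, Jensen 2/2 — all within limits.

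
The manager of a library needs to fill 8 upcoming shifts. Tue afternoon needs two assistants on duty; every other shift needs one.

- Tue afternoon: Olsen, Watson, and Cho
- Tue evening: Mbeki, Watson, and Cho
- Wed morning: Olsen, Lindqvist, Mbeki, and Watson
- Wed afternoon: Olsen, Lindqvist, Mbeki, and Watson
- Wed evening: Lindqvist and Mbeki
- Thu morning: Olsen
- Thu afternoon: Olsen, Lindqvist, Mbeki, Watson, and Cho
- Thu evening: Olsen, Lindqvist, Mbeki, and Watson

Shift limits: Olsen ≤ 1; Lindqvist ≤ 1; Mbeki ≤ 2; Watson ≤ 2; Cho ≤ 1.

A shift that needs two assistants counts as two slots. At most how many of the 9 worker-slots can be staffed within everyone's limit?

Total capacity across all assistants is 1+1+2+2+1 = 7, and 9 slots are needed, so at most 7 can be filled.
An assignment achieving 7: Tue afternoon→Watson+Cho, Tue evening→Mbeki, Wed morning→Mbeki, Wed afternoon→Watson, Wed evening→Lindqvist, Thu morning→Olsen.
Loads: Olsen 1/1, Lindqvist 1/1, Mbeki 2/2, Watson 2/2, Cho 1/1.

7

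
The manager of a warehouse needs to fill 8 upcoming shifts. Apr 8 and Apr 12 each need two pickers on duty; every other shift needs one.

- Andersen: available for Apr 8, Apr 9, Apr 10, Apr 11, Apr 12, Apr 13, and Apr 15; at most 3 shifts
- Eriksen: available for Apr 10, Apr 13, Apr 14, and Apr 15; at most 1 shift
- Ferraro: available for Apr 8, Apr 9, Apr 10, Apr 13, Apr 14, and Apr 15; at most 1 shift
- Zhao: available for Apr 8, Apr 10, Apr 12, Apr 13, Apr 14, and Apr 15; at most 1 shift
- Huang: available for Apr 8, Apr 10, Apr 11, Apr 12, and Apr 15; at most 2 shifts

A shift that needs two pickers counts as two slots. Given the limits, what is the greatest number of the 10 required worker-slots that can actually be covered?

Total capacity across all pickers is 3+1+1+1+2 = 8, and 10 slots are needed, so at most 8 can be filled.
An assignment achieving 8: Apr 8→Ferraro+Huang, Apr 9→Andersen, Apr 10→Huang, Apr 11→Andersen, Apr 12→Andersen+Zhao, Apr 14→Eriksen.
Loads: Andersen 3/3, Eriksen 1/1, Ferraro 1/1, Zhao 1/1, Huang 2/2.

8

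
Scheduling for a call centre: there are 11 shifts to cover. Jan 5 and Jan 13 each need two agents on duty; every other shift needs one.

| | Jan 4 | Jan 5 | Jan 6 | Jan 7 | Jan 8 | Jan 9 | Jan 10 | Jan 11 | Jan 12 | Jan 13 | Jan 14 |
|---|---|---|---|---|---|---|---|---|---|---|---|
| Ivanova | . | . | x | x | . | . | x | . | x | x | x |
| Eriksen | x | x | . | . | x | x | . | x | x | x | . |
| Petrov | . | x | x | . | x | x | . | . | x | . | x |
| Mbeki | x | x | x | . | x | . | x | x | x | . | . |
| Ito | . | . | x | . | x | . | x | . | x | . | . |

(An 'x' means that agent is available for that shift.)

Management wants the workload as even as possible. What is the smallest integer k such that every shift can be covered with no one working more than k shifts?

3

With 5 agents and 13 worker-slots to fill, someone must work at least ⌈13/5⌉ = 3 shifts, so k ≥ 3.
k = 3 works: Jan 4→Eriksen, Jan 5→Petrov+Mbeki, Jan 6→Petrov, Jan 7→Ivanova, Jan 8→Petrov, Jan 9→Eriksen, Jan 10→Mbeki, Jan 11→Mbeki, Jan 12→Ito, Jan 13→Ivanova+Eriksen, Jan 14→Ivanova.
Loads: Ivanova 3, Eriksen 3, Petrov 3, Mbeki 3, Ito 1 — all ≤ 3.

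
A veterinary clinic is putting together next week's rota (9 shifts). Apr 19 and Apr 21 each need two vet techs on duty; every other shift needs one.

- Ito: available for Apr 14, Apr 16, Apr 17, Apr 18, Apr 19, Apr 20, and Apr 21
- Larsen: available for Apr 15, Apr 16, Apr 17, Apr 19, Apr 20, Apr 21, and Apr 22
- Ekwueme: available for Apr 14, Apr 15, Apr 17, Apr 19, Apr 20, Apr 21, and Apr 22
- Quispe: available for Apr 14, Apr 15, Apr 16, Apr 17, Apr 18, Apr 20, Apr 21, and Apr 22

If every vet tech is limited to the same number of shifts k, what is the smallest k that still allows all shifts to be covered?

3

With 4 vet techs and 11 worker-slots to fill, someone must work at least ⌈11/4⌉ = 3 shifts, so k ≥ 3.
k = 3 works: Apr 14→Ito, Apr 15→Larsen, Apr 16→Ito, Apr 17→Ekwueme, Apr 18→Ito, Apr 19→Larsen+Ekwueme, Apr 20→Quispe, Apr 21→Ekwueme+Quispe, Apr 22→Larsen.
Loads: Ito 3, Larsen 3, Ekwueme 3, Quispe 2 — all ≤ 3.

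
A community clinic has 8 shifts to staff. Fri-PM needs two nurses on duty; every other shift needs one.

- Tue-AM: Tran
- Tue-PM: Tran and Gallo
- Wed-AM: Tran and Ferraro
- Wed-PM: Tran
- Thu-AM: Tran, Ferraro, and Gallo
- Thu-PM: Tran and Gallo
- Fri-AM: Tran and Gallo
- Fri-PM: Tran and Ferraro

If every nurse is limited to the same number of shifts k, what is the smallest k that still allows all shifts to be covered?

3

With 3 nurses and 9 worker-slots to fill, someone must work at least ⌈9/3⌉ = 3 shifts, so k ≥ 3.
k = 3 works: Tue-AM→Tran, Tue-PM→Gallo, Wed-AM→Ferraro, Wed-PM→Tran, Thu-AM→Ferraro, Thu-PM→Gallo, Fri-AM→Gallo, Fri-PM→Tran+Ferraro.
Loads: Tran 3, Ferraro 3, Gallo 3 — all ≤ 3.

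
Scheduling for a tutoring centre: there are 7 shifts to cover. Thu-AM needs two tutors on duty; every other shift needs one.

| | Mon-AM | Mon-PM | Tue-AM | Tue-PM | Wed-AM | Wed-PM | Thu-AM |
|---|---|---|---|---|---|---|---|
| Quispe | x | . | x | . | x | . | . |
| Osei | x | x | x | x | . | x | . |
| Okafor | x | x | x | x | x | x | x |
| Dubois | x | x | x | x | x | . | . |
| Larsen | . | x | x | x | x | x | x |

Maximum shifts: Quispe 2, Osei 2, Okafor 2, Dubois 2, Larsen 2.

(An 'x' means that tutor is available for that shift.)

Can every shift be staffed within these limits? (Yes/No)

Yes

Thu-AM can only be covered by Okafor and Larsen, so that assignment is forced.
One valid schedule: Mon-AM→Quispe, Mon-PM→Osei, Tue-AM→Dubois, Tue-PM→Okafor, Wed-AM→Quispe, Wed-PM→Osei, Thu-AM→Okafor+Larsen.
Loads: Quispe 2/2, Osei 2/2, Okafor 2/2, Dubois 1/2, Larsen 1/2 — all within limits.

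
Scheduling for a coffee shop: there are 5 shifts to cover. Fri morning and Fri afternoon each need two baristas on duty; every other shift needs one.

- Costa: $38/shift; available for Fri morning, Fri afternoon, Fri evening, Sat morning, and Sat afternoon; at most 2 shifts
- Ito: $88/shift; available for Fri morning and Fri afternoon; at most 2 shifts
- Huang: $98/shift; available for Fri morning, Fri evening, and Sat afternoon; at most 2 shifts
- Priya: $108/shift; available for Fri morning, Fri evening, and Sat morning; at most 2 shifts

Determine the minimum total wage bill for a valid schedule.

$556

Fri afternoon can only be covered by Costa and Ito, so that assignment is forced.
Picking the cheapest available barista for each shift independently would cost $366, but that ignores the shift limits.
An optimal schedule: Fri morning→Ito+Priya, Fri afternoon→Costa+Ito, Fri evening→Huang, Sat morning→Costa, Sat afternoon→Huang.
Total: 88 + 108 + 38 + 88 + 98 + 38 + 98 = $556.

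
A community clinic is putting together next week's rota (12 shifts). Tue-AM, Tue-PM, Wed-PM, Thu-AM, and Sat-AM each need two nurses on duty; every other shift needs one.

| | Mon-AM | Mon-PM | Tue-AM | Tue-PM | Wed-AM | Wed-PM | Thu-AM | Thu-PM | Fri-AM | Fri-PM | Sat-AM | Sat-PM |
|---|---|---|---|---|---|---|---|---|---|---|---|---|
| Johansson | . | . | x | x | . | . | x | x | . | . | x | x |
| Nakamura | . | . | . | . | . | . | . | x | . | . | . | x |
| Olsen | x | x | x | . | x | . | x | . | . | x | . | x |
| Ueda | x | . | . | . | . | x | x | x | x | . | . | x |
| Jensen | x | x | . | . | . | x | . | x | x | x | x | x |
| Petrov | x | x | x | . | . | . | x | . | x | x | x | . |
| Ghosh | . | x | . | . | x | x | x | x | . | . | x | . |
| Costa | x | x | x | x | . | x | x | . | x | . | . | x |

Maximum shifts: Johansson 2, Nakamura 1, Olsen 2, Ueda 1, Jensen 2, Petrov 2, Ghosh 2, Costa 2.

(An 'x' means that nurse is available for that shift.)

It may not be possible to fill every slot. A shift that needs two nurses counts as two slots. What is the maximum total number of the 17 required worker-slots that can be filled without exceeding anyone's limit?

Total capacity across all nurses is 2+1+2+1+2+2+2+2 = 14, and 17 slots are needed, so at most 14 can be filled.
An assignment achieving 14: Mon-AM→Costa, Mon-PM→Ghosh, Tue-AM→Johansson+Petrov, Tue-PM→Johansson+Costa, Wed-AM→Olsen, Wed-PM→Ueda+Jensen, Thu-PM→Nakamura, Fri-AM→Jensen, Fri-PM→Olsen, Sat-AM→Petrov+Ghosh.
Loads: Johansson 2/2, Nakamura 1/1, Olsen 2/2, Ueda 1/1, Jensen 2/2, Petrov 2/2, Ghosh 2/2, Costa 2/2.

14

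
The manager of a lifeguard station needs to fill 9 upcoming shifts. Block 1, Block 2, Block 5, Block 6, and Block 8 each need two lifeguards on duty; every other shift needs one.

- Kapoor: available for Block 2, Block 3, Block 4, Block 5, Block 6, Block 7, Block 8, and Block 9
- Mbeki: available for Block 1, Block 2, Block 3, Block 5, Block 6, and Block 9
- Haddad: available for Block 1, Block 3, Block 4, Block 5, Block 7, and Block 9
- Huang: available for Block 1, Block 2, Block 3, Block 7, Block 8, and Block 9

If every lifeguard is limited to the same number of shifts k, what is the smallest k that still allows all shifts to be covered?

4

With 4 lifeguards and 14 worker-slots to fill, someone must work at least ⌈14/4⌉ = 4 shifts, so k ≥ 4.
k = 4 works: Block 1→Mbeki+Haddad, Block 2→Kapoor+Mbeki, Block 3→Haddad, Block 4→Kapoor, Block 5→Mbeki+Haddad, Block 6→Kapoor+Mbeki, Block 7→Haddad, Block 8→Kapoor+Huang, Block 9→Huang.
Loads: Kapoor 4, Mbeki 4, Haddad 4, Huang 2 — all ≤ 4.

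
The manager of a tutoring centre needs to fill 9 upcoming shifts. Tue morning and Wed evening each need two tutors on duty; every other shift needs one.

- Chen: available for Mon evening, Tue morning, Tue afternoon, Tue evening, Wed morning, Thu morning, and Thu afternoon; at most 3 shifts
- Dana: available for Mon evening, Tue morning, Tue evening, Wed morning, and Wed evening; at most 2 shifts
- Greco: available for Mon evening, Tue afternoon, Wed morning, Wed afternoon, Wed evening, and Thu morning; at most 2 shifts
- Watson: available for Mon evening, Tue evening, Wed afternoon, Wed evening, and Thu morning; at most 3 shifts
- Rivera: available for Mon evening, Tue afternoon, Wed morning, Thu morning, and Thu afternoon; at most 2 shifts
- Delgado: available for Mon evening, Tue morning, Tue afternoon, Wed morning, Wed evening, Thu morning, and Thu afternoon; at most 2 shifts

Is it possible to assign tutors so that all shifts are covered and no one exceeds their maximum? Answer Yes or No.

One valid schedule: Mon evening→Watson, Tue morning→Chen+Dana, Tue afternoon→Greco, Tue evening→Chen, Wed morning→Dana, Wed afternoon→Greco, Wed evening→Watson+Delgado, Thu morning→Watson, Thu afternoon→Chen.
Loads: Chen 3/3, Dana 2/2, Greco 2/2, Watson 3/3, Rivera 0/2, Delgado 1/2 — all within limits.

Yes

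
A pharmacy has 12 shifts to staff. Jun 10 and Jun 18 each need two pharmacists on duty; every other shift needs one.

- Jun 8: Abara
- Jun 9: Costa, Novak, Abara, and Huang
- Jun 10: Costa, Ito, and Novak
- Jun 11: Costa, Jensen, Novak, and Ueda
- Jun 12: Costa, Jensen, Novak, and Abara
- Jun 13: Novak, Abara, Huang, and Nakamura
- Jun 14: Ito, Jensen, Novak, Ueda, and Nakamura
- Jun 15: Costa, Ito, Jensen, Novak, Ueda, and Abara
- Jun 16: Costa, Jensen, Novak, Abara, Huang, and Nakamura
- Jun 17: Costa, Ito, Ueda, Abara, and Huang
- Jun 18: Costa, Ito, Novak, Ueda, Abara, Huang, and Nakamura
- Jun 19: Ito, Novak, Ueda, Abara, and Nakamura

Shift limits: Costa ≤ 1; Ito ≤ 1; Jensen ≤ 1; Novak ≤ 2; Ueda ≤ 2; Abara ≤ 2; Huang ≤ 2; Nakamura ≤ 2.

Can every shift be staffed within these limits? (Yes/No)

Total capacity is 1+1+1+2+2+2+2+2 = 13 but 14 worker-slots are needed — infeasible.

No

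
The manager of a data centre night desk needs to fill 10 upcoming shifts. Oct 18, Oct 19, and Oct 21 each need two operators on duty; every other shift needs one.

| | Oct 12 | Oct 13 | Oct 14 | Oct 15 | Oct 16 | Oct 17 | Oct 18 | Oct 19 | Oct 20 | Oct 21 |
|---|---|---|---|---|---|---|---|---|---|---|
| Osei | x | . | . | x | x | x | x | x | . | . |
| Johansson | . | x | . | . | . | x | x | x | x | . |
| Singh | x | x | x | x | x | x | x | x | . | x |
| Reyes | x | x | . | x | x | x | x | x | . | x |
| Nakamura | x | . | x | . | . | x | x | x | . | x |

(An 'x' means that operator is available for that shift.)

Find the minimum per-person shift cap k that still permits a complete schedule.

With 5 operators and 13 worker-slots to fill, someone must work at least ⌈13/5⌉ = 3 shifts, so k ≥ 3.
k = 3 works: Oct 12→Osei, Oct 13→Johansson, Oct 14→Singh, Oct 15→Osei, Oct 16→Osei, Oct 17→Johansson, Oct 18→Singh+Reyes, Oct 19→Reyes+Nakamura, Oct 20→Johansson, Oct 21→Singh+Reyes.
Loads: Osei 3, Johansson 3, Singh 3, Reyes 3, Nakamura 1 — all ≤ 3.

3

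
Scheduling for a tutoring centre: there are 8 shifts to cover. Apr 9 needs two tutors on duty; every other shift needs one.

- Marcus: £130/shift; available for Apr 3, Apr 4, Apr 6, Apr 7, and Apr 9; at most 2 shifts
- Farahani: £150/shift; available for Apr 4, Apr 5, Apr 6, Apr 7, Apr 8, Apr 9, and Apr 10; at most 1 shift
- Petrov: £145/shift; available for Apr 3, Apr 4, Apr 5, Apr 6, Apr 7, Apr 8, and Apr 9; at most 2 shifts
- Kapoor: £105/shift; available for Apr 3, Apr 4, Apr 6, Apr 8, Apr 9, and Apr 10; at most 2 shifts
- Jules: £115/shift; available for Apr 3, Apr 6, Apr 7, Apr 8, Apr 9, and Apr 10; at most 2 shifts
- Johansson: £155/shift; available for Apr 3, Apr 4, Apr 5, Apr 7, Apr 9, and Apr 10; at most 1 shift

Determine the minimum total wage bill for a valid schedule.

£1140

Picking the cheapest available tutor for each shift independently would cost £1005, but that ignores the shift limits.
An optimal schedule: Apr 3→Marcus, Apr 4→Marcus, Apr 5→Farahani, Apr 6→Petrov, Apr 7→Jules, Apr 8→Petrov, Apr 9→Kapoor+Jules, Apr 10→Kapoor.
Total: 130 + 130 + 150 + 145 + 115 + 145 + 105 + 115 + 105 = £1140.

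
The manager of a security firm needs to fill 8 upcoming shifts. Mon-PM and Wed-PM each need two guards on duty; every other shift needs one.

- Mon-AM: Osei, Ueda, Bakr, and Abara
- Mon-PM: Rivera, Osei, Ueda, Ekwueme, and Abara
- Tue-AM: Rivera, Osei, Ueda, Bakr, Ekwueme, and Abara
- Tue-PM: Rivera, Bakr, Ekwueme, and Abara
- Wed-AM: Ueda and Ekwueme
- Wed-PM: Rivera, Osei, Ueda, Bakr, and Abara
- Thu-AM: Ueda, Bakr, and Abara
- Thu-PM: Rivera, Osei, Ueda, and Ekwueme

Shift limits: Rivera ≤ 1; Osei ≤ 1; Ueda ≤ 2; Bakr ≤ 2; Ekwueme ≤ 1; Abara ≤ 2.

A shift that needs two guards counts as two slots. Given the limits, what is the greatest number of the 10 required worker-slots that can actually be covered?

Total capacity across all guards is 1+1+2+2+1+2 = 9, and 10 slots are needed, so at most 9 can be filled.
An assignment achieving 9: Mon-AM→Osei, Mon-PM→Abara, Tue-AM→Bakr, Tue-PM→Rivera, Wed-AM→Ueda, Wed-PM→Bakr+Abara, Thu-AM→Ueda, Thu-PM→Ekwueme.
Loads: Rivera 1/1, Osei 1/1, Ueda 2/2, Bakr 2/2, Ekwueme 1/1, Abara 2/2.

9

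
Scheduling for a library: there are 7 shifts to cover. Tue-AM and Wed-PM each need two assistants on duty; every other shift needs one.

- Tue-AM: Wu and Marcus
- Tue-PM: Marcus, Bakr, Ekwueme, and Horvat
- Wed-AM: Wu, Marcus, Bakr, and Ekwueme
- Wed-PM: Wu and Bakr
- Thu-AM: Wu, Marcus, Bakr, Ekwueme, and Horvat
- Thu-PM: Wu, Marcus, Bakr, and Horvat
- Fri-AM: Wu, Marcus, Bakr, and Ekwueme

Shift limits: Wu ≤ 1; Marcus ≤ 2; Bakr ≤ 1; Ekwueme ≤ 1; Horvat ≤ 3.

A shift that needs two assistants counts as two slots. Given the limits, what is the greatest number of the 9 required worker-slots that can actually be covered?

8

Total capacity across all assistants is 1+2+1+1+3 = 8, and 9 slots are needed, so at most 8 can be filled.
An assignment achieving 8: Tue-AM→Wu+Marcus, Tue-PM→Horvat, Wed-AM→Marcus, Wed-PM→Bakr, Thu-AM→Horvat, Thu-PM→Horvat, Fri-AM→Ekwueme.
Loads: Wu 1/1, Marcus 2/2, Bakr 1/1, Ekwueme 1/1, Horvat 3/3.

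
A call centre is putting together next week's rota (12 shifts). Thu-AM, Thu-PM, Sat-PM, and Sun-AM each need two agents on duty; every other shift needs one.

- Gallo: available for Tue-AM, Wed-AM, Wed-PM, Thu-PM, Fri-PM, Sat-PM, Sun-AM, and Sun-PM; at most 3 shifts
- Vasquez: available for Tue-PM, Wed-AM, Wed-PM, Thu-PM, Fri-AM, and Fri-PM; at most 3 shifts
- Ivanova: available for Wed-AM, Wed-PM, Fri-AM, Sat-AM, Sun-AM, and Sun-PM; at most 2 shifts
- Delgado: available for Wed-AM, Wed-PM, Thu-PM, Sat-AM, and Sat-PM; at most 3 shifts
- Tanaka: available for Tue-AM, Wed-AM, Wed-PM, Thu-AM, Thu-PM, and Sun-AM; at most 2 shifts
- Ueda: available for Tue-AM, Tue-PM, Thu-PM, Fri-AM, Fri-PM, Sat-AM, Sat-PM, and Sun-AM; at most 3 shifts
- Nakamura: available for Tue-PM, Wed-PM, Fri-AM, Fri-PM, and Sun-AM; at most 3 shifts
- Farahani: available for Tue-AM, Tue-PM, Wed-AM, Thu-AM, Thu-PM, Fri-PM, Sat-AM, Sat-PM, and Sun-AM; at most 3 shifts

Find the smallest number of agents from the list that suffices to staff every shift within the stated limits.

6

16 slots to fill and no one can take more than 3, so at least ⌈16/3⌉ = 6 agents are needed.
Gallo, Vasquez, Ivanova, Delgado, Tanaka, and Farahani alone can cover everything: Tue-AM→Gallo, Tue-PM→Vasquez, Wed-AM→Delgado, Wed-PM→Vasquez, Thu-AM→Tanaka+Farahani, Thu-PM→Delgado+Farahani, Fri-AM→Vasquez, Fri-PM→Gallo, Sat-AM→Ivanova, Sat-PM→Delgado+Farahani, Sun-AM→Ivanova+Tanaka, Sun-PM→Gallo.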